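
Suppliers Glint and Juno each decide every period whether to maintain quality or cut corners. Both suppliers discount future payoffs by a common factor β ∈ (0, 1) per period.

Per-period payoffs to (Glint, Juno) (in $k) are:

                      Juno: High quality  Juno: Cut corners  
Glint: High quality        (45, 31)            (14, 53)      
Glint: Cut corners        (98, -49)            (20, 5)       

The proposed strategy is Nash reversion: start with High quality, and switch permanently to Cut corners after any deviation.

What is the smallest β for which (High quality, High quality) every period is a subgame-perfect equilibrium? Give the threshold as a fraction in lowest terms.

Glint: cooperation gives 45 each period; deviation gives 98 once then 20 forever.
  45/(1−β) ≥ 98 + 20β/(1−β) ⇒ β ≥ 53/78.
Juno: cooperation gives 31 each period; deviation gives 53 once then 5 forever.
  β ≥ 22/48 = 11/24.
Both must hold, so the binding constraint is Glint's: β ≥ 53/78.

53/78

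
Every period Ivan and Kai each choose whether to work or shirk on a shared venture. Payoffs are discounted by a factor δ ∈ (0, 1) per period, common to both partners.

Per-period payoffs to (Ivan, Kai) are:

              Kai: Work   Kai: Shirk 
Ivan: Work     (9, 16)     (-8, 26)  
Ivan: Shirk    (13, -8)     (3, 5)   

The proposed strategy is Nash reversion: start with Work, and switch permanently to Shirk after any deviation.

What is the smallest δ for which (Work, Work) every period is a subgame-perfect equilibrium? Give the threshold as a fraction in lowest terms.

For Ivan: deviation gain 13−9 = 4, per-period punishment loss 9−3 = 6. IC gives δ ≥ 4/10 = 2/5.
For Kai: gain 10, loss 11 per period, so δ ≥ 10/21.
The tighter constraint is Kai's, so cooperation needs δ ≥ 10/21.

10/21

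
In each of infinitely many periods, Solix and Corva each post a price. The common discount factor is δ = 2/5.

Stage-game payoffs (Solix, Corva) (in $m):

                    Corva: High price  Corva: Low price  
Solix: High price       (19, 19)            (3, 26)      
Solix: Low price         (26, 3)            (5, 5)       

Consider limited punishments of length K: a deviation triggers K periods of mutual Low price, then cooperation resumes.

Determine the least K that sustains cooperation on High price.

IC: δ(1−δ^K)/(1−δ) ≥ (26−19)/(19−5) = 1/2.
With δ = 2/5: need 1 − δ^K ≥ 1/2·(1−2/5)/(2/5), i.e. δ^K ≤ 0.2500.
Since (2/5)^1 = 0.4000 and (2/5)^2 = 0.1600, the smallest such K is 2.

2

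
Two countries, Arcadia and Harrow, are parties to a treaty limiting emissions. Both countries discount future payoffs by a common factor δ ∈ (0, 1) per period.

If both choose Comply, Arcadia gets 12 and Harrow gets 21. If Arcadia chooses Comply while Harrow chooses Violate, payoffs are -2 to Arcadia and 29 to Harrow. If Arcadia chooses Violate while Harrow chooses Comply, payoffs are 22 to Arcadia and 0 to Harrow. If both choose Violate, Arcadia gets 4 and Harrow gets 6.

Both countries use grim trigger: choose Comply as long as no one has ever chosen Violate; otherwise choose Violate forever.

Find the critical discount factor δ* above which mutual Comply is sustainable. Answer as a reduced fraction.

5/9

Arcadia: cooperation gives 12 each period; deviation gives 22 once then 4 forever.
  12/(1−δ) ≥ 22 + 4δ/(1−δ) ⇒ δ ≥ 10/18 = 5/9.
Harrow: cooperation gives 21 each period; deviation gives 29 once then 6 forever.
  δ ≥ 8/23.
Both must hold, so the binding constraint is Arcadia's: δ ≥ 5/9.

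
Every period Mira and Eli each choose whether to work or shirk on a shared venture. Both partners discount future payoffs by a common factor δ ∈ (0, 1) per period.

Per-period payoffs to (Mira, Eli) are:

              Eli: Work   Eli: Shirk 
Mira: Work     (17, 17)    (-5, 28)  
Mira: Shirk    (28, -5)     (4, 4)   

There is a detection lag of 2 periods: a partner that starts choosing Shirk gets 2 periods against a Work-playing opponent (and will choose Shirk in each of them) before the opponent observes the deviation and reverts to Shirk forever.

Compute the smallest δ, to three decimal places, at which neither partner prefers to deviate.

0.677

The best deviation is to choose Shirk for all 2 undetected periods, earning 28 each, then 4 forever once detected.
Deviation value: 28(1−δ^2)/(1−δ) + 4δ^2/(1−δ); cooperation value: 17/(1−δ).
IC: 17 ≥ 28(1−δ^2) + 4δ^2 = 28 − 24δ^2.
So δ^2 ≥ 11/24, giving δ ≥ (11/24)^(1/2) ≈ 0.677.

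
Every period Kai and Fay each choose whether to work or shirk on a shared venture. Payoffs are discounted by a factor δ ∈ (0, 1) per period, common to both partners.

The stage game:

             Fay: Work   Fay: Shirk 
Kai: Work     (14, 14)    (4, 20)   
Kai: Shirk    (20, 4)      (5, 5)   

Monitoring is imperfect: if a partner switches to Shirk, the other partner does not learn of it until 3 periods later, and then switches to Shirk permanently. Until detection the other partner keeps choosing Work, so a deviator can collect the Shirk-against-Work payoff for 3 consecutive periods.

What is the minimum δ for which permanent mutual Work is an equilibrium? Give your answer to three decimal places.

0.737

Deviating for the 3 undetected periods gains 20−14 = 6 per period over cooperation, then loses 14−5 = 9 per period forever once punishment starts.
Gain: 6(1 + δ + … + δ^2); loss: 9·δ^3/(1−δ).
No profitable deviation ⇔ 6(1−δ^3) ≤ 9·δ^3, i.e. δ^3 ≥ 6/(6+9) = 2/5.
Hence δ ≥ (2/5)^(1/3) ≈ 0.737.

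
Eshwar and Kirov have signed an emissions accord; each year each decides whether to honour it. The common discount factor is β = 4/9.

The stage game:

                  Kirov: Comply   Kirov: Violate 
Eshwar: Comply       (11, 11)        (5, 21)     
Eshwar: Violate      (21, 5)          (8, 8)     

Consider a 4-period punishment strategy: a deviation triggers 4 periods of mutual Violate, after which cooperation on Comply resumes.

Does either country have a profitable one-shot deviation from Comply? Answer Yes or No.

Yes

Comparing payoff streams over the 5 periods until play realigns: cooperate → 11(1+β+…+β^4); deviate → 21 + 8(β+…+β^4).
Cooperation is sustained iff (11−8)(β+…+β^4) ≥ 21−11.
β+…+β^4 = 4/9·(1−(4/9)^4)/(1−4/9) = 0.7688, and (21−11)/(11−8) = 3.3333.
0.7688 < 3.3333, so cooperation is not sustainable.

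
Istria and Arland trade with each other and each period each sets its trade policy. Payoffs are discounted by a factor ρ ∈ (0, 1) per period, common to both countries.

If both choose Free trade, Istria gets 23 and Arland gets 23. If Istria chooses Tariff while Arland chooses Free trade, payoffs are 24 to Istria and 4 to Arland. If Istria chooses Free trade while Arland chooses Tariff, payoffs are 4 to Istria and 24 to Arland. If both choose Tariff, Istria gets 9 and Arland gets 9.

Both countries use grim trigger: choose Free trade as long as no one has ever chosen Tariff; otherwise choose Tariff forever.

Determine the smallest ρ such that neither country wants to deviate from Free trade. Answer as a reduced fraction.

1/15

Cooperation forever yields 23 each period: 23/(1−ρ).
Deviating yields 24 once, then 9 forever: 24 + 9ρ/(1−ρ).
No profitable deviation requires 23/(1−ρ) ≥ 24 + 9ρ/(1−ρ).
Multiplying by (1−ρ): 23 ≥ 24(1−ρ) + 9ρ = 24 − 15ρ.
So 15ρ ≥ 1, i.e. ρ ≥ 1/15.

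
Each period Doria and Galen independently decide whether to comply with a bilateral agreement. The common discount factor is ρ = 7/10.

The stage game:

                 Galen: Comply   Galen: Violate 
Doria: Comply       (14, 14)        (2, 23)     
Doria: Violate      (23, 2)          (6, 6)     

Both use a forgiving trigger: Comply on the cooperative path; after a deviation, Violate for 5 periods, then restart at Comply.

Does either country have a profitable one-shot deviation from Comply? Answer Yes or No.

Comparing payoff streams over the 6 periods until play realigns: cooperate → 14(1+ρ+…+ρ^5); deviate → 23 + 6(ρ+…+ρ^5).
Cooperation is sustained iff (14−6)(ρ+…+ρ^5) ≥ 23−14.
ρ+…+ρ^5 = 7/10·(1−(7/10)^5)/(1−7/10) = 1.9412, and (23−14)/(14−6) = 1.1250.
1.9412 ≥ 1.1250, so cooperation is sustainable.

No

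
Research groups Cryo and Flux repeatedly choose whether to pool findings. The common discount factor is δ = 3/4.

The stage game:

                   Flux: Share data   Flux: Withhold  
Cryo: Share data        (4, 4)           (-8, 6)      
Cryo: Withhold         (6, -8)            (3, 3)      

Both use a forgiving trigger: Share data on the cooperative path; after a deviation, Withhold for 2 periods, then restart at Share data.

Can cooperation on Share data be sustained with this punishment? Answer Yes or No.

No

A one-shot deviation gives 6 now, then 3 for 2 periods, then back to 4.
Gain from deviating: (6−4) today; loss: (4−3) in each of the next 2 periods.
No-deviation condition: (4−3)(δ+…+δ^2) ≥ 6−4, i.e. δ+…+δ^2 ≥ 2.
At δ = 3/4: δ+…+δ^2 = 1.3125 < 2.0000.
So cooperation is not sustainable.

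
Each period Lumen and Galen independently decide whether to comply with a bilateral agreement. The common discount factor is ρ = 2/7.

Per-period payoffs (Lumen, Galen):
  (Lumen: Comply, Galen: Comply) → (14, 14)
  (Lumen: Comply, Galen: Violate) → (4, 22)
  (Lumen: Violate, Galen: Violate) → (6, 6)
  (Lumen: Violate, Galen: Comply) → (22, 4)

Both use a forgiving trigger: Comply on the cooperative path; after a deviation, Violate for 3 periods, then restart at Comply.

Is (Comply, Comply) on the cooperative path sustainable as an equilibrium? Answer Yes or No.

A one-shot deviation gives 22 now, then 6 for 3 periods, then back to 14.
Gain from deviating: (22−14) today; loss: (14−6) in each of the next 3 periods.
No-deviation condition: (14−6)(ρ+…+ρ^3) ≥ 22−14, i.e. ρ+…+ρ^3 ≥ 1.
At ρ = 2/7: ρ+…+ρ^3 = 0.3907 < 1.0000.
So cooperation is not sustainable.

No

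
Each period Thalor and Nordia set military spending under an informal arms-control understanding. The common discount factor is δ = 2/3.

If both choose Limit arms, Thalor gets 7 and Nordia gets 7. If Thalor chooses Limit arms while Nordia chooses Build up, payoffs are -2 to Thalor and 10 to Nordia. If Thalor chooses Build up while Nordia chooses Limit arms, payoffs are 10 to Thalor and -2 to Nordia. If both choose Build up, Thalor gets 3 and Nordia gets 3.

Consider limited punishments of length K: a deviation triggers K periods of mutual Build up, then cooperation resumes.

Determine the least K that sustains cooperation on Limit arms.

2

IC: δ(1−δ^K)/(1−δ) ≥ (10−7)/(7−3) = 3/4.
With δ = 2/3: need 1 − δ^K ≥ 3/4·(1−2/3)/(2/3), i.e. δ^K ≤ 0.6250.
Since (2/3)^1 = 0.6667 and (2/3)^2 = 0.4444, the smallest such K is 2.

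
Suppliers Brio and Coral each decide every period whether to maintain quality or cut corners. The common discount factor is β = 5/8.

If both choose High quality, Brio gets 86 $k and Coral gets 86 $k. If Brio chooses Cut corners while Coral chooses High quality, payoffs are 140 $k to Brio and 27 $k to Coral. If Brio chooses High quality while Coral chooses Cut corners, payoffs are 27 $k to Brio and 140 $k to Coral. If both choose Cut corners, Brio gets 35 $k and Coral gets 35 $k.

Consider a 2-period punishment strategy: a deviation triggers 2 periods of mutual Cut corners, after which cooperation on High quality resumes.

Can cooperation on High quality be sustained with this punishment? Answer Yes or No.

IC: β+…+β^2 ≥ (140−86)/(86−35) = 18/17.
At β = 5/8: partial sum = 1.0156 < 1.0588. Cooperation not sustainable.

No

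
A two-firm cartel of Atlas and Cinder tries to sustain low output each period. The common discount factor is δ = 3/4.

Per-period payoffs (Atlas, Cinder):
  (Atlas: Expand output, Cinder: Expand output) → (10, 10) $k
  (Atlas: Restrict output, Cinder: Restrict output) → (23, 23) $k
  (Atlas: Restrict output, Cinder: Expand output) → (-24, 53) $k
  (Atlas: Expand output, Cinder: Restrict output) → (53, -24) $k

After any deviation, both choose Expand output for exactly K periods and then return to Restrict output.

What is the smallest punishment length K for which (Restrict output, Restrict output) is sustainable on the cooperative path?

Need Σ_{k=1}^{K} δ^k ≥ (53−23)/(23−10) = 2.3077 at δ = 3/4.
At K = 5 the sum is 2.2881 < 2.3077; at K = 6 it is 2.4661 ≥ 2.3077.
So the minimum punishment length is K = 6.

6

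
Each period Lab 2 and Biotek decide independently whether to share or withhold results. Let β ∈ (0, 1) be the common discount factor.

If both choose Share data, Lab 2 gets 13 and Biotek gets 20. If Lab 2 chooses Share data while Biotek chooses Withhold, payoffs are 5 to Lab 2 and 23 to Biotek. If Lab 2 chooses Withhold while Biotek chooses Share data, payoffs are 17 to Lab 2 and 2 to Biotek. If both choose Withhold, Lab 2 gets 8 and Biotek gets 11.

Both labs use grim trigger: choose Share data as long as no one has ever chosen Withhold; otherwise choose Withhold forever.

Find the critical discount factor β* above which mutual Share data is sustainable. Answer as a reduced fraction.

4/9

Lab 2: cooperation gives 13 each period; deviation gives 17 once then 8 forever.
  13/(1−β) ≥ 17 + 8β/(1−β) ⇒ β ≥ 4/9.
Biotek: cooperation gives 20 each period; deviation gives 23 once then 11 forever.
  β ≥ 3/12 = 1/4.
Both must hold, so the binding constraint is Lab 2's: β ≥ 4/9.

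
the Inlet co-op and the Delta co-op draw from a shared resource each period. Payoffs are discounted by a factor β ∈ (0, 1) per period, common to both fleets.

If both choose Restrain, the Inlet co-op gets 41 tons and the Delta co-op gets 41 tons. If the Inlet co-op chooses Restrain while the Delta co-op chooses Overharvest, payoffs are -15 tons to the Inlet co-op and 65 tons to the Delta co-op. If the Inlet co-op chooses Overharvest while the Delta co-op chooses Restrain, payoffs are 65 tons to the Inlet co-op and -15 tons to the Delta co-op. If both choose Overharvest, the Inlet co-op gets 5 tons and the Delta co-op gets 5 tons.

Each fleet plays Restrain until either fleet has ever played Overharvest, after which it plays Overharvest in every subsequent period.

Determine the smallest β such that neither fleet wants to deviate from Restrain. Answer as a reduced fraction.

One-period gain from deviating is 65 − 41 = 24. The loss is 41 − 5 = 36 in every subsequent period, with present value 36·β/(1−β).
Deviation is unprofitable when 36·β/(1−β) ≥ 24, i.e. β/(1−β) ≥ 2/3.
Equivalently β ≥ 24/(24+36) = 2/5.

2/5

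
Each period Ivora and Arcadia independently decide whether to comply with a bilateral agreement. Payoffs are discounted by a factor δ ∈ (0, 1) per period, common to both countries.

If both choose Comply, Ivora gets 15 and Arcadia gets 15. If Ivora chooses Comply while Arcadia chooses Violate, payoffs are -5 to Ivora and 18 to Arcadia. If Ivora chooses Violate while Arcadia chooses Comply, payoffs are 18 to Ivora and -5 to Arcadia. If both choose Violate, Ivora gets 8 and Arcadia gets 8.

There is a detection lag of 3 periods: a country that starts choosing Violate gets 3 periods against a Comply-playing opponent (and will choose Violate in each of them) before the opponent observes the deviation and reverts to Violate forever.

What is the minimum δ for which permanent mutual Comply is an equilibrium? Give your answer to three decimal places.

The best deviation is to choose Violate for all 3 undetected periods, earning 18 each, then 8 forever once detected.
Deviation value: 18(1−δ^3)/(1−δ) + 8δ^3/(1−δ); cooperation value: 15/(1−δ).
IC: 15 ≥ 18(1−δ^3) + 8δ^3 = 18 − 10δ^3.
So δ^3 ≥ 3/10, giving δ ≥ (3/10)^(1/3) ≈ 0.669.

0.669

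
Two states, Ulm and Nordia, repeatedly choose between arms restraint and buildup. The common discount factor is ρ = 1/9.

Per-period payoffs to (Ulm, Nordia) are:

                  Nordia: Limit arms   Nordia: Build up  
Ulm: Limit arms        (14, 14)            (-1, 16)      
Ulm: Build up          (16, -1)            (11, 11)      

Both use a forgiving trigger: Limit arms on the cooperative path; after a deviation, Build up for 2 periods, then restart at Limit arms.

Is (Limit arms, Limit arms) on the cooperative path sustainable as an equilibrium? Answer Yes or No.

IC: ρ+…+ρ^2 ≥ (16−14)/(14−11) = 2/3.
At ρ = 1/9: partial sum = 0.1235 < 0.6667. Cooperation not sustainable.

No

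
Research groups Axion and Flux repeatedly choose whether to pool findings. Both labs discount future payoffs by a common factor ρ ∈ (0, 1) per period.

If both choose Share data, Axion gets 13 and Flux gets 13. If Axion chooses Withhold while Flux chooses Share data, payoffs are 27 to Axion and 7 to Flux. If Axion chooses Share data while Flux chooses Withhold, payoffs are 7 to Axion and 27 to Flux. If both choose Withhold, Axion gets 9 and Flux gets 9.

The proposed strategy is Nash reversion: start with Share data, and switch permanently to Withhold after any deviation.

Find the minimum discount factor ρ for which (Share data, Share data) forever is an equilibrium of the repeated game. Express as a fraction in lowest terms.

One-period gain from deviating is 27 − 13 = 14. The loss is 13 − 9 = 4 in every subsequent period, with present value 4·ρ/(1−ρ).
Deviation is unprofitable when 4·ρ/(1−ρ) ≥ 14, i.e. ρ/(1−ρ) ≥ 7/2.
Equivalently ρ ≥ 14/(14+4) = 7/9.

7/9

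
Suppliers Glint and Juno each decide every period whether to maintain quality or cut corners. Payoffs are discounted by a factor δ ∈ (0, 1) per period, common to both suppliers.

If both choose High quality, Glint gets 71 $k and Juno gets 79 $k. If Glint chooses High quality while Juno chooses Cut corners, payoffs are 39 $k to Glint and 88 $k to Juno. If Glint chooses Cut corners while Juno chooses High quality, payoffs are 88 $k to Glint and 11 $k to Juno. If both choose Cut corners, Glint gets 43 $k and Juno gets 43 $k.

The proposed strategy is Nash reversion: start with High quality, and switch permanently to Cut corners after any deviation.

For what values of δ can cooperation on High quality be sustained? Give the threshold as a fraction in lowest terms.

For Glint: deviation gain 88−71 = 17, per-period punishment loss 71−43 = 28. IC gives δ ≥ 17/45.
For Juno: gain 9, loss 36 per period, so δ ≥ 9/45 = 1/5.
The tighter constraint is Glint's, so cooperation needs δ ≥ 17/45.

17/45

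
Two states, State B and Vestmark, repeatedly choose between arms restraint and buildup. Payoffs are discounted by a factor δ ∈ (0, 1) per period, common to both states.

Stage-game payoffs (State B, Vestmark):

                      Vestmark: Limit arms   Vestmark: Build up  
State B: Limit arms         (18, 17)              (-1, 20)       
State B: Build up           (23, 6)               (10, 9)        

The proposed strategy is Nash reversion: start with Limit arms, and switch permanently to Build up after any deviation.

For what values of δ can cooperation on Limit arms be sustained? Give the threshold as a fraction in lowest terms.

5/13

For State B: deviation gain 23−18 = 5, per-period punishment loss 18−10 = 8. IC gives δ ≥ 5/13.
For Vestmark: gain 3, loss 8 per period, so δ ≥ 3/11.
The tighter constraint is State B's, so cooperation needs δ ≥ 5/13.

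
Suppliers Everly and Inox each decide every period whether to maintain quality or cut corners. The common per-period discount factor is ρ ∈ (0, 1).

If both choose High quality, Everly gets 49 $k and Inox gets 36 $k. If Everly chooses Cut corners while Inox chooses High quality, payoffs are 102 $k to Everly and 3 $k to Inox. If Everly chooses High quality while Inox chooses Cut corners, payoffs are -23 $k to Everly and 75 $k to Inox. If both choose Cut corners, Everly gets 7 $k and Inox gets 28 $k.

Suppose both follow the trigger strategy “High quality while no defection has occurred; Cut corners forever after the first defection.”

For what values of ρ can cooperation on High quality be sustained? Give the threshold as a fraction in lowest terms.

39/47

Everly's threshold: (102−49)/(102−7) = 53/95.
Inox's threshold: (75−36)/(75−28) = 39/47.
53/95 < 39/47, so Inox binds and ρ* = 39/47.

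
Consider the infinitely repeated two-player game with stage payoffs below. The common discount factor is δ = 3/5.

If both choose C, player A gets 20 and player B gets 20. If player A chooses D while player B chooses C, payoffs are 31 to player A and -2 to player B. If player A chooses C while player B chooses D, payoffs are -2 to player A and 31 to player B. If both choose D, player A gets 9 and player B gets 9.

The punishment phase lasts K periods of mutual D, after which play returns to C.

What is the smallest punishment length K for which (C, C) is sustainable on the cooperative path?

No profitable deviation requires (20−9)(δ+…+δ^K) ≥ 31−20, i.e. δ+…+δ^K ≥ 1 ≈ 1.0000.
With δ = 3/5, the partial sums are K=1: 0.6000, K=2: 0.9600, K=3: 1.1760.
K = 3 is the first length at which the sum reaches 1.0000.

3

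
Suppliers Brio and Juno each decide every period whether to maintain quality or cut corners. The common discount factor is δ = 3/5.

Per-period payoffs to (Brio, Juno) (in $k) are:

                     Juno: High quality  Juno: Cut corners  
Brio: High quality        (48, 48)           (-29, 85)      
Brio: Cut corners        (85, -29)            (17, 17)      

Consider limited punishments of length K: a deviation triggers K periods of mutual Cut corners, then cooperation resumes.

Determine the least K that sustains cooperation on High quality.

4

IC: δ(1−δ^K)/(1−δ) ≥ (85−48)/(48−17) = 37/31.
With δ = 3/5: need 1 − δ^K ≥ 37/31·(1−3/5)/(3/5), i.e. δ^K ≤ 0.2043.
Since (3/5)^3 = 0.2160 and (3/5)^4 = 0.1296, the smallest such K is 4.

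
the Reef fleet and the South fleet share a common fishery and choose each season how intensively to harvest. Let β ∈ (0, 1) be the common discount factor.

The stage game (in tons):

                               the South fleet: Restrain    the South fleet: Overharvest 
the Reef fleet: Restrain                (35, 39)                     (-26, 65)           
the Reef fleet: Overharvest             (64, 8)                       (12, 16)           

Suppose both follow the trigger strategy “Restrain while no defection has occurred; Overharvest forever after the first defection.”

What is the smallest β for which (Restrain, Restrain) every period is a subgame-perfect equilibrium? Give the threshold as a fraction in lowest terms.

29/52

the Reef fleet's threshold: (64−35)/(64−12) = 29/52.
the South fleet's threshold: (65−39)/(65−16) = 26/49.
29/52 > 26/49, so the Reef fleet binds and β* = 29/52.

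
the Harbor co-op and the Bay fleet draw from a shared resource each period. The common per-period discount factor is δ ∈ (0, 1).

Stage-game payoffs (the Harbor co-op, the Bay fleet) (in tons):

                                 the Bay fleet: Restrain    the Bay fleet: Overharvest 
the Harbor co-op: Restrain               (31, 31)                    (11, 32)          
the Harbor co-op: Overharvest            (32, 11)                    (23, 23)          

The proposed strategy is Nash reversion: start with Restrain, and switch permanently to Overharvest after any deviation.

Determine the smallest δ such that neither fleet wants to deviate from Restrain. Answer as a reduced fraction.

1/9

Under grim trigger the critical discount factor is (T−C)/(T−P) with T = 32, C = 31, P = 23.
δ* = (32−31)/(32−23) = 1/9.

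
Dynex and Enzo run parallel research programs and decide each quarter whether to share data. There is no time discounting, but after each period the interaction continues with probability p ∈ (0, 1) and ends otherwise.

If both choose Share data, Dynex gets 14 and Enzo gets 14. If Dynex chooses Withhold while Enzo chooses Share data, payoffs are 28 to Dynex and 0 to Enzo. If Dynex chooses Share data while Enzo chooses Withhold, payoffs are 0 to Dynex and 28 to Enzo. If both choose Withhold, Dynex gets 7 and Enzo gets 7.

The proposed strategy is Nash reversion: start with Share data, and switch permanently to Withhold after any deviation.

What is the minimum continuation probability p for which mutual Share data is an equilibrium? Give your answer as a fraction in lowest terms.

With no time discounting, the continuation probability p plays the role of the discount factor.
Grim-trigger IC: 14/(1−p) ≥ 28 + 7p/(1−p) ⇒ p ≥ (28−14)/(28−7) = 2/3.

2/3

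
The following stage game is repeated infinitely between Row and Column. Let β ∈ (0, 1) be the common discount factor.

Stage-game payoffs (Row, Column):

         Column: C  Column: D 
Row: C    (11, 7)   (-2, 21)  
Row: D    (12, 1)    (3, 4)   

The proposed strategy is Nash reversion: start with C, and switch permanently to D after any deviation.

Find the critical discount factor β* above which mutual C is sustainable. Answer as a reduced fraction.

14/17

Row: cooperation gives 11 each period; deviation gives 12 once then 3 forever.
  11/(1−β) ≥ 12 + 3β/(1−β) ⇒ β ≥ 1/9.
Column: cooperation gives 7 each period; deviation gives 21 once then 4 forever.
  β ≥ 14/17.
Both must hold, so the binding constraint is Column's: β ≥ 14/17.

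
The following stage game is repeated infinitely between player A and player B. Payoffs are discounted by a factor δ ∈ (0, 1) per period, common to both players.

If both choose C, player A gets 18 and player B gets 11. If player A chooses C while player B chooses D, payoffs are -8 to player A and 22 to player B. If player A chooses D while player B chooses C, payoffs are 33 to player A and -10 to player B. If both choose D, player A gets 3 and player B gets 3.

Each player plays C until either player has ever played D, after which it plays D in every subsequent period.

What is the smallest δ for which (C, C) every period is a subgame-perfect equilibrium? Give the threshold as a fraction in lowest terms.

player A: cooperation gives 18 each period; deviation gives 33 once then 3 forever.
  18/(1−δ) ≥ 33 + 3δ/(1−δ) ⇒ δ ≥ 15/30 = 1/2.
player B: cooperation gives 11 each period; deviation gives 22 once then 3 forever.
  δ ≥ 11/19.
Both must hold, so the binding constraint is player B's: δ ≥ 11/19.

11/19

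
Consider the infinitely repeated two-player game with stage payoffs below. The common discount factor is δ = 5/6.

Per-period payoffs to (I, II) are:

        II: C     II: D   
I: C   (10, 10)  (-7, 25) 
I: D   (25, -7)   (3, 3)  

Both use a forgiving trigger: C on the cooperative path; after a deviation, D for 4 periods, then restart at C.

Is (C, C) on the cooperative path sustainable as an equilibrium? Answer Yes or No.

IC: δ+…+δ^4 ≥ (25−10)/(10−3) = 15/7.
At δ = 5/6: partial sum = 2.5887 ≥ 2.1429. Cooperation sustainable.

Yes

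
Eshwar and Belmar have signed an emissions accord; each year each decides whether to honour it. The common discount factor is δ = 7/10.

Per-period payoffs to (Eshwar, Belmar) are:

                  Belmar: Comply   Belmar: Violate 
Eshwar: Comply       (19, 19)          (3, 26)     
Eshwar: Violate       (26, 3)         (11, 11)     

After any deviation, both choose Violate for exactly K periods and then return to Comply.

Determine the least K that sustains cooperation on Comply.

2

Need Σ_{k=1}^{K} δ^k ≥ (26−19)/(19−11) = 0.8750 at δ = 7/10.
At K = 1 the sum is 0.7000 < 0.8750; at K = 2 it is 1.1900 ≥ 0.8750.
So the minimum punishment length is K = 2.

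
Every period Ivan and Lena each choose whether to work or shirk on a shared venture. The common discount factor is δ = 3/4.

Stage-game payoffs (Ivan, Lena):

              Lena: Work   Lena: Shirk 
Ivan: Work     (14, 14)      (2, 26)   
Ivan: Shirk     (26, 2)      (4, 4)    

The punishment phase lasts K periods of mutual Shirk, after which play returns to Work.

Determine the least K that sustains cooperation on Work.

2

IC: δ(1−δ^K)/(1−δ) ≥ (26−14)/(14−4) = 6/5.
With δ = 3/4: need 1 − δ^K ≥ 6/5·(1−3/4)/(3/4), i.e. δ^K ≤ 0.6000.
Since (3/4)^1 = 0.7500 and (3/4)^2 = 0.5625, the smallest such K is 2.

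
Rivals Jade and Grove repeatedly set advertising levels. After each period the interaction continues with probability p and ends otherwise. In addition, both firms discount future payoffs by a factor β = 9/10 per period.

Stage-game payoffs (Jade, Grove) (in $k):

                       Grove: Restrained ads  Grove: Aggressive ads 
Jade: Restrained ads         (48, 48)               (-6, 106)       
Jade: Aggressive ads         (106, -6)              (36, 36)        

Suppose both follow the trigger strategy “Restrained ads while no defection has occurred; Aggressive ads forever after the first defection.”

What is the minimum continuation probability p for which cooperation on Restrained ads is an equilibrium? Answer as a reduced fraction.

58/63

With continuation probability p and discount β, the effective per-period discount factor is βp.
Grim-trigger IC: βp ≥ (106−48)/(106−36) = 29/35.
So p ≥ (29/35)/(9/10) = 58/63.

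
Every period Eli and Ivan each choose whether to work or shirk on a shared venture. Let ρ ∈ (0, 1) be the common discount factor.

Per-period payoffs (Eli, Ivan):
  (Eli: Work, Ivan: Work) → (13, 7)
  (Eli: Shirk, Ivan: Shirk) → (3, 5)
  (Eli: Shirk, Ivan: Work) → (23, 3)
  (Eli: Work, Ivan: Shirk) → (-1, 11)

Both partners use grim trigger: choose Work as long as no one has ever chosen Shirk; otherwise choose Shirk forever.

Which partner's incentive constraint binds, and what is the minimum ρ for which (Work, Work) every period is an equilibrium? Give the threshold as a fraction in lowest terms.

Ivan; ρ ≥ 2/3

Eli: cooperation gives 13 each period; deviation gives 23 once then 3 forever.
  13/(1−ρ) ≥ 23 + 3ρ/(1−ρ) ⇒ ρ ≥ 10/20 = 1/2.
Ivan: cooperation gives 7 each period; deviation gives 11 once then 5 forever.
  ρ ≥ 4/6 = 2/3.
Both must hold, so the binding constraint is Ivan's: ρ ≥ 2/3.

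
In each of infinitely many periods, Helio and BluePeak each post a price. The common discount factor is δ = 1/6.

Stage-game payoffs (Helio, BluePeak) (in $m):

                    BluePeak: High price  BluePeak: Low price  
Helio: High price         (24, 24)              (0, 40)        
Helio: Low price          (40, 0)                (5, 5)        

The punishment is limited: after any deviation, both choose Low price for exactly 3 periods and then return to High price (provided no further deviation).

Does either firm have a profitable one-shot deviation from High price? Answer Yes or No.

Yes

A one-shot deviation gives 40 now, then 5 for 3 periods, then back to 24.
Gain from deviating: (40−24) today; loss: (24−5) in each of the next 3 periods.
No-deviation condition: (24−5)(δ+…+δ^3) ≥ 40−24, i.e. δ+…+δ^3 ≥ 16/19.
At δ = 1/6: δ+…+δ^3 = 0.1991 < 0.8421.
So cooperation is not sustainable.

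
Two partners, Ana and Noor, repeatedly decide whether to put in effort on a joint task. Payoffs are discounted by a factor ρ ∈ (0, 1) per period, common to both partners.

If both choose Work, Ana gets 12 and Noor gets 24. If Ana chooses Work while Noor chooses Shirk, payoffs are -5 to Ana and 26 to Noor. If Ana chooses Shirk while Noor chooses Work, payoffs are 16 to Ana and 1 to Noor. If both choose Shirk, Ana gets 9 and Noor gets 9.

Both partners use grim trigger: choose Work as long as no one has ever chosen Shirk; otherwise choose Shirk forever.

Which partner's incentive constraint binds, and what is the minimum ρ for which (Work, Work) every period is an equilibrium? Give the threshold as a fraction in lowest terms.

Ana; ρ ≥ 4/7

Ana's threshold: (16−12)/(16−9) = 4/7.
Noor's threshold: (26−24)/(26−9) = 2/17.
4/7 > 2/17, so Ana binds and ρ* = 4/7.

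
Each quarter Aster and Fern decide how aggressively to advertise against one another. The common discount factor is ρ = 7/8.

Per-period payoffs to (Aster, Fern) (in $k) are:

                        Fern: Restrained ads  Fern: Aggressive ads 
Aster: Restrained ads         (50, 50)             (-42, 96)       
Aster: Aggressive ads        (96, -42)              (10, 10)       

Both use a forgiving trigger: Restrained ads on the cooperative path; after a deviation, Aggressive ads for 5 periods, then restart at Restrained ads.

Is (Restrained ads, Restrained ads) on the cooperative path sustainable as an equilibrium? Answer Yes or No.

Comparing payoff streams over the 6 periods until play realigns: cooperate → 50(1+ρ+…+ρ^5); deviate → 96 + 10(ρ+…+ρ^5).
Cooperation is sustained iff (50−10)(ρ+…+ρ^5) ≥ 96−50.
ρ+…+ρ^5 = 7/8·(1−(7/8)^5)/(1−7/8) = 3.4096, and (96−50)/(50−10) = 1.1500.
3.4096 ≥ 1.1500, so cooperation is sustainable.

Yes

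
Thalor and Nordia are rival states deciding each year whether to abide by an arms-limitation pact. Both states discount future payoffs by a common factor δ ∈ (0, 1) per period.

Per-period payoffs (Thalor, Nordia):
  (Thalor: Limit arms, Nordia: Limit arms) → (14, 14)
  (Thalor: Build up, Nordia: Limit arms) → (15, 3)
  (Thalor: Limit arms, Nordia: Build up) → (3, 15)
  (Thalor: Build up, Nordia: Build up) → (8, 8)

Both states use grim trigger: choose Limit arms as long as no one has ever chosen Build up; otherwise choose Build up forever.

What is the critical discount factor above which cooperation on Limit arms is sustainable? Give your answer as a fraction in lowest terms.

1/7

Under grim trigger the critical discount factor is (T−C)/(T−P) with T = 15, C = 14, P = 8.
δ* = (15−14)/(15−8) = 1/7.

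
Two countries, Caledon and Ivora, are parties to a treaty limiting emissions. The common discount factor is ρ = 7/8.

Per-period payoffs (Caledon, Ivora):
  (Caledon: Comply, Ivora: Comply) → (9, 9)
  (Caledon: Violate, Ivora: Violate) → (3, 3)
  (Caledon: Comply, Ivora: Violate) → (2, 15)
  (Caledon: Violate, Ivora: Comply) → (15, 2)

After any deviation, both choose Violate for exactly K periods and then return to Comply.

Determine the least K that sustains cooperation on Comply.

No profitable deviation requires (9−3)(ρ+…+ρ^K) ≥ 15−9, i.e. ρ+…+ρ^K ≥ 1 ≈ 1.0000.
With ρ = 7/8, the partial sums are K=1: 0.8750, K=2: 1.6406.
K = 2 is the first length at which the sum reaches 1.0000.

2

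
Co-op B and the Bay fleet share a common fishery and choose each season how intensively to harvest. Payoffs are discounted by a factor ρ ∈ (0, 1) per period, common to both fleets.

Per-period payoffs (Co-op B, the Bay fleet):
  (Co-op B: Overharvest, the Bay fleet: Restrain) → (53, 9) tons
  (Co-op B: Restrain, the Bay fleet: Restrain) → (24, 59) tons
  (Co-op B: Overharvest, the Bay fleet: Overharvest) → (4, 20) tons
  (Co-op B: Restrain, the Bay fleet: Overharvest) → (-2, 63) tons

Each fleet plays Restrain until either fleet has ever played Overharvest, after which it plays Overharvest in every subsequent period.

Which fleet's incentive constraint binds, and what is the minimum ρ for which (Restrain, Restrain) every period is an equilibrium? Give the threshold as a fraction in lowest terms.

Co-op B; ρ ≥ 29/49

For Co-op B: deviation gain 53−24 = 29, per-period punishment loss 24−4 = 20. IC gives ρ ≥ 29/49.
For the Bay fleet: gain 4, loss 39 per period, so ρ ≥ 4/43.
The tighter constraint is Co-op B's, so cooperation needs ρ ≥ 29/49.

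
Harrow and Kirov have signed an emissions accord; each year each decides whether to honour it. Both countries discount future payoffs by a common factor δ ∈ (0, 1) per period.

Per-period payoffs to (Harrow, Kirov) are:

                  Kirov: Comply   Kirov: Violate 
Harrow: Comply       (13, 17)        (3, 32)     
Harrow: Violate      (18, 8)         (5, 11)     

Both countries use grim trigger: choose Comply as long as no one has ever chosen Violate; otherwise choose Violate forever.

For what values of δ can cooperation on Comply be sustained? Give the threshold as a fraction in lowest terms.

5/7

Harrow: cooperation gives 13 each period; deviation gives 18 once then 5 forever.
  13/(1−δ) ≥ 18 + 5δ/(1−δ) ⇒ δ ≥ 5/13.
Kirov: cooperation gives 17 each period; deviation gives 32 once then 11 forever.
  δ ≥ 15/21 = 5/7.
Both must hold, so the binding constraint is Kirov's: δ ≥ 5/7.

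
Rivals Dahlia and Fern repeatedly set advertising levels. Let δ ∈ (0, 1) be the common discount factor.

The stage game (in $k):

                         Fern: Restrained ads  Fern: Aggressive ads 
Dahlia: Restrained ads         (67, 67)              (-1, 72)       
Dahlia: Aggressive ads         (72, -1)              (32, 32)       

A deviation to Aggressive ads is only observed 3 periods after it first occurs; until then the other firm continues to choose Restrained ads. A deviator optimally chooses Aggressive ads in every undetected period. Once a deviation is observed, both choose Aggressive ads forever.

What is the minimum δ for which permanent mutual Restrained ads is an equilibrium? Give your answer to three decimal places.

The best deviation is to choose Aggressive ads for all 3 undetected periods, earning 72 each, then 32 forever once detected.
Deviation value: 72(1−δ^3)/(1−δ) + 32δ^3/(1−δ); cooperation value: 67/(1−δ).
IC: 67 ≥ 72(1−δ^3) + 32δ^3 = 72 − 40δ^3.
So δ^3 ≥ 5/40 = 1/8, giving δ ≥ (1/8)^(1/3) ≈ 0.500.

0.500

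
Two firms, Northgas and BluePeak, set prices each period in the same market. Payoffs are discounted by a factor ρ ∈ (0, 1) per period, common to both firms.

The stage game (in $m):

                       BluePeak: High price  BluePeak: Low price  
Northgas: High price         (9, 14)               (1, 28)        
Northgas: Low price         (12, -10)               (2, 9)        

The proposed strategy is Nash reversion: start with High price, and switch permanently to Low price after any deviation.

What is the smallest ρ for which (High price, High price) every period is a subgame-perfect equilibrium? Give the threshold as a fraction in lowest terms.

14/19

Northgas's threshold: (12−9)/(12−2) = 3/10.
BluePeak's threshold: (28−14)/(28−9) = 14/19.
3/10 < 14/19, so BluePeak binds and ρ* = 14/19.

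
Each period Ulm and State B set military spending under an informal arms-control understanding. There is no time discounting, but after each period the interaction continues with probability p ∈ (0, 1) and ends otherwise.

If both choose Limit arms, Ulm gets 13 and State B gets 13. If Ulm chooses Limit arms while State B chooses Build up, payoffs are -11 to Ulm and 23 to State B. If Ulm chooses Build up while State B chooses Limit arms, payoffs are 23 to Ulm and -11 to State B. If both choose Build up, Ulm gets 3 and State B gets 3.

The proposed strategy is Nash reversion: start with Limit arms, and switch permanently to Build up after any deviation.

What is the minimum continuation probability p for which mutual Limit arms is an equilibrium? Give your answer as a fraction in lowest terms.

Expected cooperation value is 13 + p·13 + p²·13 + … = 13/(1−p); deviation gives 23 + p·3/(1−p).
13 ≥ 23(1−p) + 3p ⇒ 20p ≥ 10 ⇒ p ≥ 10/20 = 1/2.

1/2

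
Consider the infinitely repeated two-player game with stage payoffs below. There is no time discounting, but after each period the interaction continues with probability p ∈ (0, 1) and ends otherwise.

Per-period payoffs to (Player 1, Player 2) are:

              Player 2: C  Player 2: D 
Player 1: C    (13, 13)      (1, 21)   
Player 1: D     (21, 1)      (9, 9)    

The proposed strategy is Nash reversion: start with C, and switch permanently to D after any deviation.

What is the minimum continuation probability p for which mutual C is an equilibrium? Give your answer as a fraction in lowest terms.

Expected cooperation value is 13 + p·13 + p²·13 + … = 13/(1−p); deviation gives 21 + p·9/(1−p).
13 ≥ 21(1−p) + 9p ⇒ 12p ≥ 8 ⇒ p ≥ 8/12 = 2/3.

2/3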